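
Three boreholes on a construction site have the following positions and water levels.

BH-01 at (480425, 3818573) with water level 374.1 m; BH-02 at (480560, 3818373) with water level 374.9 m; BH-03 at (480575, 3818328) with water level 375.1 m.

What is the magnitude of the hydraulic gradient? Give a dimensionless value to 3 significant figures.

0.00505

Differences from BH-01: to BH-02 (Δx, Δy, Δh) = (135, -200, +0.8); to BH-03 = (150, -245, +1.0).
Determinant of the coordinate differences = 135·(-245) − 150·(-200) = -3075.
∂h/∂x = [(+0.8)·(-245) − (+1.0)·(-200)] / -3075 = -0.001301
∂h/∂y = [135·(+1.0) − 150·(+0.8)] / -3075 = -0.004878
|∇h| = √(-0.001301² + -0.004878²) = 0.005049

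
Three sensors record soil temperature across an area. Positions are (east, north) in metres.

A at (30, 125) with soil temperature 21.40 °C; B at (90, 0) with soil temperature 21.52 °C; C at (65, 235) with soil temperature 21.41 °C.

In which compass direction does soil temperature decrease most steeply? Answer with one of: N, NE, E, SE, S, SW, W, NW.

W

Three-point gradient (reference A): Δ to B = (60, -125, +0.12), Δ to C = (35, 110, +0.01).
∂T/∂x = +0.001317, ∂T/∂y = -0.0003280 (det = 10975).
Steepest decrease is along −∇f = (-0.001317 E, +0.0003280 N) → west.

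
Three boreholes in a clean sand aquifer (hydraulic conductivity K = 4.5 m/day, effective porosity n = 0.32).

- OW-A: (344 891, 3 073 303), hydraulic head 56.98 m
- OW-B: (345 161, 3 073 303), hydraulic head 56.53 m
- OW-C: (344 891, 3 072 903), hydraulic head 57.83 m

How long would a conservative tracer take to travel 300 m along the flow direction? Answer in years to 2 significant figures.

∂h/∂x = (56.53 − 56.98) / (345161 − 344891) = -0.001667
∂h/∂y = (57.83 − 56.98) / (3072903 − 3073303) = -0.002125
|∇h| = √(-0.001667² + -0.002125²) = 0.002701
Seepage velocity v = K·i/n = 4.5 × 0.002701 / 0.32 = 0.03798 m/day.
t = 300 / 0.03798 = 7899 days = 21.6 years.

22 years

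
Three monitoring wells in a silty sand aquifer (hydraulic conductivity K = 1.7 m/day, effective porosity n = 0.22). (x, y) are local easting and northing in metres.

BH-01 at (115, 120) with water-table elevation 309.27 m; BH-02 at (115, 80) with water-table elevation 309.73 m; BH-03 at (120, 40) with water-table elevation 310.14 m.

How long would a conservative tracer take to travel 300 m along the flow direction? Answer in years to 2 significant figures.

7.0 years

Differences from BH-01: to BH-02 (Δx, Δy, Δh) = (0, -40, +0.46); to BH-03 = (5, -80, +0.87).
Solve a·Δx + b·Δy = Δh: det = 0·(-80) − 5·(-40) = 200.
∂h/∂x = [(+0.46)·(-80) − (+0.87)·(-40)] / 200 = -0.01000
∂h/∂y = [0·(+0.87) − 5·(+0.46)] / 200 = -0.01150
|∇h| = √(-0.01000² + -0.01150²) = 0.01524
Seepage velocity v = K·i/n = 1.7 × 0.01524 / 0.22 = 0.1178 m/day.
t = 300 / 0.1178 = 2547 days = 6.97 years.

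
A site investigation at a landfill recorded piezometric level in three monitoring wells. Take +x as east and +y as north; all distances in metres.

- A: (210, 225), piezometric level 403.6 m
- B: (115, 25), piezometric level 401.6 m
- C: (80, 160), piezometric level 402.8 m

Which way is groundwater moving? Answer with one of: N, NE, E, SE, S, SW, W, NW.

S

Differences from A: to B (Δx, Δy, Δh) = (-95, -200, -2.0); to C = (-130, -65, -0.8).
Determinant of the coordinate differences = (-95)·(-65) − (-130)·(-200) = -19825.
∂h/∂x = [(-2.0)·(-65) − (-0.8)·(-200)] / -19825 = +0.001513
∂h/∂y = [(-95)·(-0.8) − (-130)·(-2.0)] / -19825 = +0.009281
Flow = −∇h = (-0.001513 east, -0.009281 north), which points south.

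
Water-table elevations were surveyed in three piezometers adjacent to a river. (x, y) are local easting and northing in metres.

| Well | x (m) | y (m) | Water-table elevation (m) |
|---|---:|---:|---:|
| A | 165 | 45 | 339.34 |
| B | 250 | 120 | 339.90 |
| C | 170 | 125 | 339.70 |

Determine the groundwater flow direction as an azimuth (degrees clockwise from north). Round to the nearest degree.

With h = a·x + b·y + c and A as origin, the differences give:
  85·a + 75·b = +0.56
  5·a + 80·b = +0.36
Eliminate b (×80 and ×75, subtract): 6425·a = 17.800 → a = ∂h/∂x = +0.002770
Back-substitute: b = ∂h/∂y = +0.004327.
Flow direction (−∇h) has components (-0.002770 E, -0.004327 N).
Azimuth = atan2(E, N) = atan2(-0.002770, -0.004327) = 212.6° ≈ 213°.

213°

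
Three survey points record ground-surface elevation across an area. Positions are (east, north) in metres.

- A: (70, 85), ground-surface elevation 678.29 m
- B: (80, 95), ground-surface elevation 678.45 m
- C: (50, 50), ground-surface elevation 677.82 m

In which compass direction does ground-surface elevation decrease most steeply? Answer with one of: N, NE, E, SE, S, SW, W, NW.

Taking A as reference: B−A = (10, 10, +0.16); C−A = (-20, -35, -0.47).
Solve a·Δx + b·Δy = Δz: det = 10·(-35) − (-20)·10 = -150.
∂z/∂x = [(+0.16)·(-35) − (-0.47)·10] / -150 = +0.006000
∂z/∂y = [10·(-0.47) − (-20)·(+0.16)] / -150 = +0.010000
Steepest decrease is along −∇f = (-0.006000 E, -0.010000 N) → southwest.

SW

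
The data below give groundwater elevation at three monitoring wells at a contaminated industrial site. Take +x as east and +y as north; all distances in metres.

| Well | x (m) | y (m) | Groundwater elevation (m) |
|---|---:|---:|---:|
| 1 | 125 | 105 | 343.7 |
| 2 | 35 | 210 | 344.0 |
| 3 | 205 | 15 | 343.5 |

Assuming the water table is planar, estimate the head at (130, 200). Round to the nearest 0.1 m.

Three-point gradient (reference 1): Δ to 2 = (-90, 105, +0.3), Δ to 3 = (80, -90, -0.2).
∂h/∂x = +0.02000, ∂h/∂y = +0.02000 (det = -300).
h(130, 200) = 343.7 + (+0.02000)·(5) + (+0.02000)·(95) = 343.7 +0.100 +1.900 = 345.700 m.

345.7 m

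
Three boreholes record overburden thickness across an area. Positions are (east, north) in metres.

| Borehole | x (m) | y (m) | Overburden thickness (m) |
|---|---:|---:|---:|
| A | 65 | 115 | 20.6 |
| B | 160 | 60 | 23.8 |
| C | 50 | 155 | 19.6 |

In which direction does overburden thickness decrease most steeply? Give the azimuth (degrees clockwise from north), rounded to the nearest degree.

303°

Differences from A: to B (Δx, Δy, Δh) = (95, -55, +3.2); to C = (-15, 40, -1.0).
Determinant of the coordinate differences = 95·40 − (-15)·(-55) = 2975.
∂d/∂x = [(+3.2)·40 − (-1.0)·(-55)] / 2975 = +0.02454
∂d/∂y = [95·(-1.0) − (-15)·(+3.2)] / 2975 = -0.01580
Steepest decrease is along −∇f: components (-0.02454 E, +0.01580 N).
Azimuth = atan2(-0.02454, +0.01580) = 302.8° ≈ 303°.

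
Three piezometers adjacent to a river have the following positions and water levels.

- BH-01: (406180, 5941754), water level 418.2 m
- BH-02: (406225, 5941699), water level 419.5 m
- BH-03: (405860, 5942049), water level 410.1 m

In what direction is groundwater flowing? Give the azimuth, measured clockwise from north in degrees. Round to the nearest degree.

With h = a·x + b·y + c and BH-01 as origin, the differences give:
  45·a + (-55)·b = +1.3
  (-320)·a + 295·b = -8.1
Eliminate b (×295 and ×(-55), subtract): -4325·a = -62.00 → a = ∂h/∂x = +0.01434
Back-substitute: b = ∂h/∂y = -0.01191.
Flow direction (−∇h) has components (-0.01434 E, +0.01191 N).
Azimuth = atan2(E, N) = atan2(-0.01434, +0.01191) = 309.7° ≈ 310°.

310°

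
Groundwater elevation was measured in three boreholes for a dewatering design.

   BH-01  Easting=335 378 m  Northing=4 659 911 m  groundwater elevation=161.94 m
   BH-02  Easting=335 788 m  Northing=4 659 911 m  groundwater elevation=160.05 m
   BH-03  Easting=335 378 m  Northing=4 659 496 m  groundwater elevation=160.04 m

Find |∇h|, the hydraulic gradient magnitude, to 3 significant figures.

∂h/∂x = (160.05 − 161.94) / (335788 − 335378) = -0.004610
∂h/∂y = (160.04 − 161.94) / (4659496 − 4659911) = +0.004578
|∇h| = √(-0.004610² + 0.004578²) = 0.006497

0.00650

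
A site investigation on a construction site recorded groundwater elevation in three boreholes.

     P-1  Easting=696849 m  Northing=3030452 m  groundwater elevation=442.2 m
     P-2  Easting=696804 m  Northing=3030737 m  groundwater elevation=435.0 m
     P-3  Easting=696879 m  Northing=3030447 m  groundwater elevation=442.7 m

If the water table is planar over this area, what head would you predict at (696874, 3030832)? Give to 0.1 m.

With h = a·x + b·y + c and P-1 as origin, the differences give:
  (-45)·a + 285·b = -7.2
  30·a + (-5)·b = +0.5
Eliminate b (×(-5) and ×285, subtract): -8325·a = -106.50 → a = ∂h/∂x = +0.01279
Back-substitute: b = ∂h/∂y = -0.02324.
h(696874, 3030832) = 442.2 + (+0.01279)·(25) + (-0.02324)·(380) = 442.2 +0.320 -8.832 = 433.687 m.

433.7 m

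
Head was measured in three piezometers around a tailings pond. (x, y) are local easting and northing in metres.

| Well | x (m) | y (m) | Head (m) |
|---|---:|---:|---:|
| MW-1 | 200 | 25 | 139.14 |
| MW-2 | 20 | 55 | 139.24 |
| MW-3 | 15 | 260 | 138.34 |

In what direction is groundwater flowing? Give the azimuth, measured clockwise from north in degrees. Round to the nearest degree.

Differences from MW-1: to MW-2 (Δx, Δy, Δh) = (-180, 30, +0.10); to MW-3 = (-185, 235, -0.80).
Solve a·Δx + b·Δy = Δh: det = (-180)·235 − (-185)·30 = -36750.
∂h/∂x = [(+0.10)·235 − (-0.80)·30] / -36750 = -0.001293
∂h/∂y = [(-180)·(-0.80) − (-185)·(+0.10)] / -36750 = -0.004422
Flow direction (−∇h) has components (+0.001293 E, +0.004422 N).
Azimuth = atan2(E, N) = atan2(+0.001293, +0.004422) = 16.3° ≈ 016°.

016°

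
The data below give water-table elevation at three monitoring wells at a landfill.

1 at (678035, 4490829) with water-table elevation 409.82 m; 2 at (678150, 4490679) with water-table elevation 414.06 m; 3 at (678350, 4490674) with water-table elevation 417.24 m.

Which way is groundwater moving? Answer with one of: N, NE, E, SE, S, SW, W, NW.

NW

Differences from 1: to 2 (Δx, Δy, Δh) = (115, -150, +4.24); to 3 = (315, -155, +7.42).
Solve a·Δx + b·Δy = Δh: det = 115·(-155) − 315·(-150) = 29425.
∂h/∂x = [(+4.24)·(-155) − (+7.42)·(-150)] / 29425 = +0.01549
∂h/∂y = [115·(+7.42) − 315·(+4.24)] / 29425 = -0.01639
Flow = −∇h = (-0.01549 east, +0.01639 north), which points northwest.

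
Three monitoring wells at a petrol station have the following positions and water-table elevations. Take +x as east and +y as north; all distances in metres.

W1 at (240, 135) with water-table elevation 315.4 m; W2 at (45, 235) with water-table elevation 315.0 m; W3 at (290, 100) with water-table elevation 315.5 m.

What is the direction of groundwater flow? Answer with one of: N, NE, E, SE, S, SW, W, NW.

Differences from W1: to W2 (Δx, Δy, Δh) = (-195, 100, -0.4); to W3 = (50, -35, +0.1).
Solve a·Δx + b·Δy = Δh: det = (-195)·(-35) − 50·100 = 1825.
∂h/∂x = [(-0.4)·(-35) − (+0.1)·100] / 1825 = +0.002192
∂h/∂y = [(-195)·(+0.1) − 50·(-0.4)] / 1825 = +0.0002740
Flow = −∇h = (-0.002192 east, -0.0002740 north), which points west.

W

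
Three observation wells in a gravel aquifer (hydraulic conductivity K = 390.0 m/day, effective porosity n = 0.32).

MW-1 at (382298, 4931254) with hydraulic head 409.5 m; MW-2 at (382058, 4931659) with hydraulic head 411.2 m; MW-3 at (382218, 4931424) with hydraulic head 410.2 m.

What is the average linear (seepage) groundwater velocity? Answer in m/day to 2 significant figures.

4.7 m/day

Three-point gradient (reference MW-1): Δ to MW-2 = (-240, 405, +1.7), Δ to MW-3 = (-80, 170, +0.7).
∂h/∂x = -0.0006548, ∂h/∂y = +0.003810 (det = -8400).
|∇h| = √(-0.0006548² + 0.003810²) = 0.003866
Seepage velocity v = K·i/n = 390.0 × 0.003866 / 0.32 = 4.712 m/day.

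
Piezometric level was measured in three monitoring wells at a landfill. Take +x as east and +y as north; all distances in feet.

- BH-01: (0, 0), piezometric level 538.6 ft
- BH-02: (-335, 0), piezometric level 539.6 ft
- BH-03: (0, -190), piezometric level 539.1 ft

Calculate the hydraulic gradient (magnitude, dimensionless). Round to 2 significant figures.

0.0040

∂h/∂x = (539.6 − 538.6) / (-335 − 0) = -0.002985
∂h/∂y = (539.1 − 538.6) / (-190 − 0) = -0.002632
|∇h| = √(-0.002985² + -0.002632²) = 0.00398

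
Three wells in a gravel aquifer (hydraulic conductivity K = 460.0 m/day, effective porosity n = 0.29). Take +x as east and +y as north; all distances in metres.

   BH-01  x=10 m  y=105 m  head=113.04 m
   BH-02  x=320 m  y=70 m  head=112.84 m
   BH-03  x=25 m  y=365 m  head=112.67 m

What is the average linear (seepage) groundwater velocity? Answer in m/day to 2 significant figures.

With h = a·x + b·y + c and BH-01 as origin, the differences give:
  310·a + (-35)·b = -0.20
  15·a + 260·b = -0.37
Eliminate b (×260 and ×(-35), subtract): 81125·a = -64.950 → a = ∂h/∂x = -0.0008006
Back-substitute: b = ∂h/∂y = -0.001377.
|∇h| = √(-0.0008006² + -0.001377²) = 0.001593
Seepage velocity v = K·i/n = 460.0 × 0.001593 / 0.29 = 2.527 m/day.

2.5 m/day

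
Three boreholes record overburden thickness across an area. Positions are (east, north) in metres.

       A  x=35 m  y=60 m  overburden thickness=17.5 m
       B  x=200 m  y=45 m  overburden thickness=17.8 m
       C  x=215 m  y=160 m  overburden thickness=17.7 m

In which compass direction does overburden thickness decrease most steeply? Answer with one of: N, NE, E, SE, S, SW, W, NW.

NW

Taking A as reference: B−A = (165, -15, +0.3); C−A = (180, 100, +0.2).
Determinant of the coordinate differences = 165·100 − 180·(-15) = 19200.
∂d/∂x = [(+0.3)·100 − (+0.2)·(-15)] / 19200 = +0.001719
∂d/∂y = [165·(+0.2) − 180·(+0.3)] / 19200 = -0.001094
Steepest decrease is along −∇f = (-0.001719 E, +0.001094 N) → northwest.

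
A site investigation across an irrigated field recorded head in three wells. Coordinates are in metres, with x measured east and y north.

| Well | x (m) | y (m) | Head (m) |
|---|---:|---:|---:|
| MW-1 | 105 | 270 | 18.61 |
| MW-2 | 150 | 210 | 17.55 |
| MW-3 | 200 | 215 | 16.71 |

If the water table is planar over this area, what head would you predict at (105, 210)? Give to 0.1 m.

18.3 m

With h = a·x + b·y + c and MW-1 as origin, the differences give:
  45·a + (-60)·b = -1.06
  95·a + (-55)·b = -1.90
Eliminate b (×(-55) and ×(-60), subtract): 3225·a = -55.700 → a = ∂h/∂x = -0.01727
Back-substitute: b = ∂h/∂y = +0.004713.
h(105, 210) = 18.61 + (-0.01727)·(0) + (+0.004713)·(-60) = 18.61 -0.000 -0.283 = 18.327 m.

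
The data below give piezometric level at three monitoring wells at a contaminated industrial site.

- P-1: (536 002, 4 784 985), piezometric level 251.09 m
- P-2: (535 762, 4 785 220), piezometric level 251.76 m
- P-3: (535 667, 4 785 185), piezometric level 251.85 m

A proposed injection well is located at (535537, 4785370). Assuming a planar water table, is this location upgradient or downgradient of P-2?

upgradient

Taking P-1 as reference: P-2−P-1 = (-240, 235, +0.67); P-3−P-1 = (-335, 200, +0.76).
Determinant of the coordinate differences = (-240)·200 − (-335)·235 = 30725.
∂h/∂x = [(+0.67)·200 − (+0.76)·235] / 30725 = -0.001452
∂h/∂y = [(-240)·(+0.76) − (-335)·(+0.67)] / 30725 = +0.001369
Head at (535537, 4785370) = 251.09 + (-0.001452)·(-465) + (+0.001369)·(385) = 252.29 m.
That is higher than the 251.76 m at P-2, so the point is upgradient.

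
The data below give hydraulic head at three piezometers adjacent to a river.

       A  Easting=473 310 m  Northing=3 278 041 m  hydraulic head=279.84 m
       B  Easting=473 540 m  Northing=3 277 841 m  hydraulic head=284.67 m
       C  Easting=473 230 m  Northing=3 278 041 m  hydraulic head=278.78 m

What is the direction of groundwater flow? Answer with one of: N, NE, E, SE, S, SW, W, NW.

NW

Three-point gradient (reference A): Δ to B = (230, -200, +4.83), Δ to C = (-80, 0, -1.06).
∂h/∂x = +0.01325, ∂h/∂y = -0.008913 (det = -16000).
Flow = −∇h = (-0.01325 east, +0.008913 north), which points northwest.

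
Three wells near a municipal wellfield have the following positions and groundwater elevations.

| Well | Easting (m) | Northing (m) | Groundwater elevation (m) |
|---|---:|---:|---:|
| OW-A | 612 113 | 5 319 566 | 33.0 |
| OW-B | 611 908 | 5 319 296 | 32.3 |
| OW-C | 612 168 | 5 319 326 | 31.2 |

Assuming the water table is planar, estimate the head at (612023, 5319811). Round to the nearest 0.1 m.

Taking OW-A as reference: OW-B−OW-A = (-205, -270, -0.7); OW-C−OW-A = (55, -240, -1.8).
Determinant of the coordinate differences = (-205)·(-240) − 55·(-270) = 64050.
∂h/∂x = [(-0.7)·(-240) − (-1.8)·(-270)] / 64050 = -0.004965
∂h/∂y = [(-205)·(-1.8) − 55·(-0.7)] / 64050 = +0.006362
h(612023, 5319811) = 33.0 + (-0.004965)·(-90) + (+0.006362)·(245) = 33.0 +0.447 +1.559 = 35.006 m.

35.0 m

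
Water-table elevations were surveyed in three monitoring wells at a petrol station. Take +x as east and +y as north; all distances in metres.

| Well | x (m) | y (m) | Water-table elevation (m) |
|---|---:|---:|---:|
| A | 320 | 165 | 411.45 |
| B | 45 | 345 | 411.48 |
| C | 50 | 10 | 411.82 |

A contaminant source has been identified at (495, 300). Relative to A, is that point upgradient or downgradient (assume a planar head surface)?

downgradient

Taking A as reference: B−A = (-275, 180, +0.03); C−A = (-270, -155, +0.37).
Solve a·Δx + b·Δy = Δh: det = (-275)·(-155) − (-270)·180 = 91225.
∂h/∂x = [(+0.03)·(-155) − (+0.37)·180] / 91225 = -0.0007810
∂h/∂y = [(-275)·(+0.37) − (-270)·(+0.03)] / 91225 = -0.001027
Head at (495, 300) = 411.45 + (-0.0007810)·(175) + (-0.001027)·(135) = 411.17 m.
That is lower than the 411.45 m at A, so the point is downgradient.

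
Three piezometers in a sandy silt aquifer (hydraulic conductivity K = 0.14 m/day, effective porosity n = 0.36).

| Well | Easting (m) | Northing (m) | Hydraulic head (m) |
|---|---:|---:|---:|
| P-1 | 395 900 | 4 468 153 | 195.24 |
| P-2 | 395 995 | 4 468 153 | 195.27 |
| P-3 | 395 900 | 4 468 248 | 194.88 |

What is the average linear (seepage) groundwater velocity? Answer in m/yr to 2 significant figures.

0.54 m/yr

∂h/∂x = (195.27 − 195.24) / (395995 − 395900) = +0.0003158
∂h/∂y = (194.88 − 195.24) / (4468248 − 4468153) = -0.003789
|∇h| = √(0.0003158² + -0.003789²) = 0.003802
Seepage velocity v = K·i/n = 0.14 × 0.003802 / 0.36 = 0.001479 m/day = 0.5402 m/yr.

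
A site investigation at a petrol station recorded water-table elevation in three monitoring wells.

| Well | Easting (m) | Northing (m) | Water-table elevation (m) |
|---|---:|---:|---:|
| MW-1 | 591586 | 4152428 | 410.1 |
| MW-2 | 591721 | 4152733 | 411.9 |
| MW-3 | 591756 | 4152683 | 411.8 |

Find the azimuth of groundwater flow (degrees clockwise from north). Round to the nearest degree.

218°

Differences from MW-1: to MW-2 (Δx, Δy, Δh) = (135, 305, +1.8); to MW-3 = (170, 255, +1.7).
Solve a·Δx + b·Δy = Δh: det = 135·255 − 170·305 = -17425.
∂h/∂x = [(+1.8)·255 − (+1.7)·305] / -17425 = +0.003415
∂h/∂y = [135·(+1.7) − 170·(+1.8)] / -17425 = +0.004390
Flow direction (−∇h) has components (-0.003415 E, -0.004390 N).
Azimuth = atan2(E, N) = atan2(-0.003415, -0.004390) = 217.9° ≈ 218°.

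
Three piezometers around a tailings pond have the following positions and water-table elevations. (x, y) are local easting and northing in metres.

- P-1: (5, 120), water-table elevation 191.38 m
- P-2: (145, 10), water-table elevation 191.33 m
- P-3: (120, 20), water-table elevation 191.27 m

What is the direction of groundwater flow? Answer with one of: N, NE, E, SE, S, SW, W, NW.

SW

Taking P-1 as reference: P-2−P-1 = (140, -110, -0.05); P-3−P-1 = (115, -100, -0.11).
Determinant of the coordinate differences = 140·(-100) − 115·(-110) = -1350.
∂h/∂x = [(-0.05)·(-100) − (-0.11)·(-110)] / -1350 = +0.005259
∂h/∂y = [140·(-0.11) − 115·(-0.05)] / -1350 = +0.007148
Flow = −∇h = (-0.005259 east, -0.007148 north), which points southwest.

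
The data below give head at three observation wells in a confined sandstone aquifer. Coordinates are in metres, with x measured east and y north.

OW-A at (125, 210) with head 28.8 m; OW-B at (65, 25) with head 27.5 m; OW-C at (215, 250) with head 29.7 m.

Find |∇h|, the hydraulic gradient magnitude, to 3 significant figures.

With h = a·x + b·y + c and OW-A as origin, the differences give:
  (-60)·a + (-185)·b = -1.3
  90·a + 40·b = +0.9
Eliminate b (×40 and ×(-185), subtract): 14250·a = 114.50 → a = ∂h/∂x = +0.008035
Back-substitute: b = ∂h/∂y = +0.004421.
|∇h| = √(0.008035² + 0.004421²) = 0.009171

0.00917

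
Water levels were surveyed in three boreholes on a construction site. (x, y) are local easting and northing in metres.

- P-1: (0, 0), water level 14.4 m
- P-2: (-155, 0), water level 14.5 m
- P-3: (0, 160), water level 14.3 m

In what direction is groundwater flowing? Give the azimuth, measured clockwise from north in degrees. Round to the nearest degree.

∂h/∂x = (14.5 − 14.4) / (-155 − 0) = -0.0006452
∂h/∂y = (14.3 − 14.4) / (160 − 0) = -0.0006250
Flow direction (−∇h) has components (+0.0006452 E, +0.0006250 N).
Azimuth = atan2(E, N) = atan2(+0.0006452, +0.0006250) = 45.9° ≈ 046°.

046°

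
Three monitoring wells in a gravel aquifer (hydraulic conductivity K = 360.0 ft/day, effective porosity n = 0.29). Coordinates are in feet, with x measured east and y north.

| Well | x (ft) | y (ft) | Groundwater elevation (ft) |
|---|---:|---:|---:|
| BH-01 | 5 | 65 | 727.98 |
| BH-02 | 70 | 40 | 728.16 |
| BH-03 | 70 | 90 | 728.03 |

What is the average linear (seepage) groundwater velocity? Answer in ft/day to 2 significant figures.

3.9 ft/day

With h = a·x + b·y + c and BH-01 as origin, the differences give:
  65·a + (-25)·b = +0.18
  65·a + 25·b = +0.05
Eliminate b (×25 and ×(-25), subtract): 3250·a = 5.750 → a = ∂h/∂x = +0.001769
Back-substitute: b = ∂h/∂y = -0.002600.
|∇h| = √(0.001769² + -0.002600²) = 0.003145
Seepage velocity v = K·i/n = 360.0 × 0.003145 / 0.29 = 3.904 ft/day.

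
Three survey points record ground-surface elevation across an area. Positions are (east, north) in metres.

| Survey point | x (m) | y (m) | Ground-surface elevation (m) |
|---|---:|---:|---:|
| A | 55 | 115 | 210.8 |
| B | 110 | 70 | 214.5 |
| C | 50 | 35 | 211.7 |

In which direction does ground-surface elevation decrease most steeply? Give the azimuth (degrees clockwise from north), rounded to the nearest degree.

285°

With z = a·x + b·y + c and A as origin, the differences give:
  55·a + (-45)·b = +3.7
  (-5)·a + (-80)·b = +0.9
Eliminate b (×(-80) and ×(-45), subtract): -4625·a = -255.50 → a = ∂z/∂x = +0.05524
Back-substitute: b = ∂z/∂y = -0.01470.
Steepest decrease is along −∇f: components (-0.05524 E, +0.01470 N).
Azimuth = atan2(-0.05524, +0.01470) = 284.9° ≈ 285°.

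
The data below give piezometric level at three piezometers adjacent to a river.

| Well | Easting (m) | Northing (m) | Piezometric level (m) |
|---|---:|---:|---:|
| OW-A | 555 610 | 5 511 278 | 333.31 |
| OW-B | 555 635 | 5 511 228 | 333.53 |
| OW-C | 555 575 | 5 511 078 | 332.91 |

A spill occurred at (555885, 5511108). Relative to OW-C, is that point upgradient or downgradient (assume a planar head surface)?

upgradient

Taking OW-A as reference: OW-B−OW-A = (25, -50, +0.22); OW-C−OW-A = (-35, -200, -0.40).
Determinant of the coordinate differences = 25·(-200) − (-35)·(-50) = -6750.
∂h/∂x = [(+0.22)·(-200) − (-0.40)·(-50)] / -6750 = +0.009481
∂h/∂y = [25·(-0.40) − (-35)·(+0.22)] / -6750 = +0.0003407
Head at (555885, 5511108) = 333.31 + (+0.009481)·(275) + (+0.0003407)·(-170) = 335.86 m.
That is higher than the 332.91 m at OW-C, so the point is upgradient.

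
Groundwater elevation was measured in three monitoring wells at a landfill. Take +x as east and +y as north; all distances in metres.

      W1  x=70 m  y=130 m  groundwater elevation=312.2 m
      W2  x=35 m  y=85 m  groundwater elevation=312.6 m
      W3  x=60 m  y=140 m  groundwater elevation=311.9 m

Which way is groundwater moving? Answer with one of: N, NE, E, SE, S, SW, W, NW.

Differences from W1: to W2 (Δx, Δy, Δh) = (-35, -45, +0.4); to W3 = (-10, 10, -0.3).
Determinant of the coordinate differences = (-35)·10 − (-10)·(-45) = -800.
∂h/∂x = [(+0.4)·10 − (-0.3)·(-45)] / -800 = +0.01188
∂h/∂y = [(-35)·(-0.3) − (-10)·(+0.4)] / -800 = -0.01813
Flow = −∇h = (-0.01188 east, +0.01813 north), which points northwest.

NW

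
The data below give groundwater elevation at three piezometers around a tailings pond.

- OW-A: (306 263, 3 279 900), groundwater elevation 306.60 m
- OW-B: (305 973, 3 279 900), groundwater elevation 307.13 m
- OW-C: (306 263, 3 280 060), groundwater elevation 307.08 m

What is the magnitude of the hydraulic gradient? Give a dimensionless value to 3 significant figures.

0.00351

∂h/∂x = (307.13 − 306.60) / (305973 − 306263) = -0.001828
∂h/∂y = (307.08 − 306.60) / (3280060 − 3279900) = +0.003000
|∇h| = √(-0.001828² + 0.003000²) = 0.003513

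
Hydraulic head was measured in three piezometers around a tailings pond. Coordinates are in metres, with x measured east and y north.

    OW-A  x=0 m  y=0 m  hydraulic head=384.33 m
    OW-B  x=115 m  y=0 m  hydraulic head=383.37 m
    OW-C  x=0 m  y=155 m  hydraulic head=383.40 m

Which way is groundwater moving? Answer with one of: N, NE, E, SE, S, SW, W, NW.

NE

∂h/∂x = (383.37 − 384.33) / (115 − 0) = -0.008348
∂h/∂y = (383.40 − 384.33) / (155 − 0) = -0.006000
Flow = −∇h = (+0.008348 east, +0.006000 north), which points northeast.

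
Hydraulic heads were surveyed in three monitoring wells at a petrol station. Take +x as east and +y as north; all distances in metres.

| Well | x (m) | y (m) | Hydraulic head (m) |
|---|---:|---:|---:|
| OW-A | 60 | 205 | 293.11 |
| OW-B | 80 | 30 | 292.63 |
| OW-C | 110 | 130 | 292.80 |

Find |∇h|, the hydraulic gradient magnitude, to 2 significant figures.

With h = a·x + b·y + c and OW-A as origin, the differences give:
  20·a + (-175)·b = -0.48
  50·a + (-75)·b = -0.31
Eliminate b (×(-75) and ×(-175), subtract): 7250·a = -18.250 → a = ∂h/∂x = -0.002517
Back-substitute: b = ∂h/∂y = +0.002455.
|∇h| = √(-0.002517² + 0.002455²) = 0.003516

0.0035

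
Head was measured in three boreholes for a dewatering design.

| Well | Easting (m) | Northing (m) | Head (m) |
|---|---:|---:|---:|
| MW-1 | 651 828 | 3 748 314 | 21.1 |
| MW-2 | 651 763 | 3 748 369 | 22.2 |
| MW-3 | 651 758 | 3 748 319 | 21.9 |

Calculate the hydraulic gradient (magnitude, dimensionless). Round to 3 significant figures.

Taking MW-1 as reference: MW-2−MW-1 = (-65, 55, +1.1); MW-3−MW-1 = (-70, 5, +0.8).
Solve a·Δx + b·Δy = Δh: det = (-65)·5 − (-70)·55 = 3525.
∂h/∂x = [(+1.1)·5 − (+0.8)·55] / 3525 = -0.01092
∂h/∂y = [(-65)·(+0.8) − (-70)·(+1.1)] / 3525 = +0.007092
|∇h| = √(-0.01092² + 0.007092²) = 0.01302

0.0130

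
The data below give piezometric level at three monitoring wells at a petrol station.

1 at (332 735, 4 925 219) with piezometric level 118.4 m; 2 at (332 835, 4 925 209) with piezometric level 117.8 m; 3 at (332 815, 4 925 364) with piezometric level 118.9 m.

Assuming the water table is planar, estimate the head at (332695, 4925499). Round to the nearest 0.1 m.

120.4 m

Taking 1 as reference: 2−1 = (100, -10, -0.6); 3−1 = (80, 145, +0.5).
Determinant of the coordinate differences = 100·145 − 80·(-10) = 15300.
∂h/∂x = [(-0.6)·145 − (+0.5)·(-10)] / 15300 = -0.005359
∂h/∂y = [100·(+0.5) − 80·(-0.6)] / 15300 = +0.006405
h(332695, 4925499) = 118.4 + (-0.005359)·(-40) + (+0.006405)·(280) = 118.4 +0.214 +1.793 = 120.408 m.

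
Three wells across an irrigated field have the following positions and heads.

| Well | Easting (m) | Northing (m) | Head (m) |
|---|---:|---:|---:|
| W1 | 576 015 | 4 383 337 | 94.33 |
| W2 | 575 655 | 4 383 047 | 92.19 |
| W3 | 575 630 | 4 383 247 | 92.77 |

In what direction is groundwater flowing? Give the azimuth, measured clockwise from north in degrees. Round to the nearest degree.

225°

Differences from W1: to W2 (Δx, Δy, Δh) = (-360, -290, -2.14); to W3 = (-385, -90, -1.56).
Determinant of the coordinate differences = (-360)·(-90) − (-385)·(-290) = -79250.
∂h/∂x = [(-2.14)·(-90) − (-1.56)·(-290)] / -79250 = +0.003278
∂h/∂y = [(-360)·(-1.56) − (-385)·(-2.14)] / -79250 = +0.003310
Flow direction (−∇h) has components (-0.003278 E, -0.003310 N).
Azimuth = atan2(E, N) = atan2(-0.003278, -0.003310) = 224.7° ≈ 225°.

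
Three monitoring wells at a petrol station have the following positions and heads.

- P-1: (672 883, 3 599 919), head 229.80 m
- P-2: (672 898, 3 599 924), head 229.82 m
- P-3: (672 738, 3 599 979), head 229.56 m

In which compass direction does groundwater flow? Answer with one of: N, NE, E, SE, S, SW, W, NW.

W

Taking P-1 as reference: P-2−P-1 = (15, 5, +0.02); P-3−P-1 = (-145, 60, -0.24).
Determinant of the coordinate differences = 15·60 − (-145)·5 = 1625.
∂h/∂x = [(+0.02)·60 − (-0.24)·5] / 1625 = +0.001477
∂h/∂y = [15·(-0.24) − (-145)·(+0.02)] / 1625 = -0.0004308
Flow = −∇h = (-0.001477 east, +0.0004308 north), which points west.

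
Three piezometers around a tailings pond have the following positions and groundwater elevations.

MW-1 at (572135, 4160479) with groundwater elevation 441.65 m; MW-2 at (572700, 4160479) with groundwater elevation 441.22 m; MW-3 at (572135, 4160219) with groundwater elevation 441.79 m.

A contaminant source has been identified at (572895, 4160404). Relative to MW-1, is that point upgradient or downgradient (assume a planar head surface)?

downgradient

∂h/∂x = (441.22 − 441.65) / (572700 − 572135) = -0.0007611
∂h/∂y = (441.79 − 441.65) / (4160219 − 4160479) = -0.0005385
Head at (572895, 4160404) = 441.65 + (-0.0007611)·(760) + (-0.0005385)·(-75) = 441.11 m.
That is lower than the 441.65 m at MW-1, so the point is downgradient.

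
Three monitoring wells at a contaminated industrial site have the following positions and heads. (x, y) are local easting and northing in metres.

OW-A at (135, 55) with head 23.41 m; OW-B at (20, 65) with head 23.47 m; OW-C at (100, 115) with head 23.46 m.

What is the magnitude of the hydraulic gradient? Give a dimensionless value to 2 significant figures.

With h = a·x + b·y + c and OW-A as origin, the differences give:
  (-115)·a + 10·b = +0.06
  (-35)·a + 60·b = +0.05
Eliminate b (×60 and ×10, subtract): -6550·a = 3.100 → a = ∂h/∂x = -0.0004733
Back-substitute: b = ∂h/∂y = +0.0005573.
|∇h| = √(-0.0004733² + 0.0005573²) = 0.0007312

0.00073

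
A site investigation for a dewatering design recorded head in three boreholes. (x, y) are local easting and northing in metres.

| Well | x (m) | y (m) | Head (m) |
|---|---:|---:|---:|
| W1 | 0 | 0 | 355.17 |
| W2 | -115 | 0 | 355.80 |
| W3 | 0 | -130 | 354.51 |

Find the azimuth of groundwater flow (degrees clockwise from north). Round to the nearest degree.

∂h/∂x = (355.80 − 355.17) / (-115 − 0) = -0.005478
∂h/∂y = (354.51 − 355.17) / (-130 − 0) = +0.005077
Flow direction (−∇h) has components (+0.005478 E, -0.005077 N).
Azimuth = atan2(E, N) = atan2(+0.005478, -0.005077) = 132.8° ≈ 133°.

133°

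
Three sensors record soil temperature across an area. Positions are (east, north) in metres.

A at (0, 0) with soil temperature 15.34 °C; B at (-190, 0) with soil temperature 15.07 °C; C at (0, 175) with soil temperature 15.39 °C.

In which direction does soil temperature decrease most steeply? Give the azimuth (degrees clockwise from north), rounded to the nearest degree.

259°

∂T/∂x = (15.07 − 15.34) / (-190 − 0) = +0.001421
∂T/∂y = (15.39 − 15.34) / (175 − 0) = +0.0002857
Steepest decrease is along −∇f: components (-0.001421 E, -0.0002857 N).
Azimuth = atan2(-0.001421, -0.0002857) = 258.6° ≈ 259°.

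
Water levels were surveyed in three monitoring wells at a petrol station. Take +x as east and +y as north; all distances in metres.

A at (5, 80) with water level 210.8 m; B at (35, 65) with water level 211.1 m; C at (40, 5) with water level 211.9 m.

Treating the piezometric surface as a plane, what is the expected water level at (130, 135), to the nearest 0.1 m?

Three-point gradient (reference A): Δ to B = (30, -15, +0.3), Δ to C = (35, -75, +1.1).
∂h/∂x = +0.003478, ∂h/∂y = -0.01304 (det = -1725).
h(130, 135) = 210.8 + (+0.003478)·(125) + (-0.01304)·(55) = 210.8 +0.435 -0.717 = 210.517 m.

210.5 m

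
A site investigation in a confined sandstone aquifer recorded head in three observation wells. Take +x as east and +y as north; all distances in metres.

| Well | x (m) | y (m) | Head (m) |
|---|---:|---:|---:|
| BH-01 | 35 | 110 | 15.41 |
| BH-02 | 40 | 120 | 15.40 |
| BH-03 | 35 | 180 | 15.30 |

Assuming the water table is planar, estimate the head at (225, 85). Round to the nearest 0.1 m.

Taking BH-01 as reference: BH-02−BH-01 = (5, 10, -0.01); BH-03−BH-01 = (0, 70, -0.11).
Determinant of the coordinate differences = 5·70 − 0·10 = 350.
∂h/∂x = [(-0.01)·70 − (-0.11)·10] / 350 = +0.001143
∂h/∂y = [5·(-0.11) − 0·(-0.01)] / 350 = -0.001571
h(225, 85) = 15.41 + (+0.001143)·(190) + (-0.001571)·(-25) = 15.41 +0.217 +0.039 = 15.666 m.

15.7 m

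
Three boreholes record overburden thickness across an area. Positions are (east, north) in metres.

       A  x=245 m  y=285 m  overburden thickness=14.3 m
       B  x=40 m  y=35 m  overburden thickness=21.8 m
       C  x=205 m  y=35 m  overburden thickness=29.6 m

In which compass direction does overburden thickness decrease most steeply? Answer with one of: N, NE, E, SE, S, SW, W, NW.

NW

Differences from A: to B (Δx, Δy, Δh) = (-205, -250, +7.5); to C = (-40, -250, +15.3).
Determinant of the coordinate differences = (-205)·(-250) − (-40)·(-250) = 41250.
∂d/∂x = [(+7.5)·(-250) − (+15.3)·(-250)] / 41250 = +0.04727
∂d/∂y = [(-205)·(+15.3) − (-40)·(+7.5)] / 41250 = -0.06876
Steepest decrease is along −∇f = (-0.04727 E, +0.06876 N) → northwest.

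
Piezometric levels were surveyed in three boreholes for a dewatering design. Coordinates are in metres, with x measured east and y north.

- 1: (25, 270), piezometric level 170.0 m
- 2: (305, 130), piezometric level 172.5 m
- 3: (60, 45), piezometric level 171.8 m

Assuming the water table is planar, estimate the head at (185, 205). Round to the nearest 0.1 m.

171.3 m

Differences from 1: to 2 (Δx, Δy, Δh) = (280, -140, +2.5); to 3 = (35, -225, +1.8).
Determinant of the coordinate differences = 280·(-225) − 35·(-140) = -58100.
∂h/∂x = [(+2.5)·(-225) − (+1.8)·(-140)] / -58100 = +0.005344
∂h/∂y = [280·(+1.8) − 35·(+2.5)] / -58100 = -0.007169
h(185, 205) = 170.0 + (+0.005344)·(160) + (-0.007169)·(-65) = 170.0 +0.855 +0.466 = 171.321 m.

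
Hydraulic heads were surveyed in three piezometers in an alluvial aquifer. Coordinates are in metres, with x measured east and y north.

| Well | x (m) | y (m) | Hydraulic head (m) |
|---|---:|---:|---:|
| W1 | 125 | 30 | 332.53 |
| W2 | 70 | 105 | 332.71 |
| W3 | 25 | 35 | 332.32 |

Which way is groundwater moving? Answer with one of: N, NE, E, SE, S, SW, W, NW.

SW

Taking W1 as reference: W2−W1 = (-55, 75, +0.18); W3−W1 = (-100, 5, -0.21).
Determinant of the coordinate differences = (-55)·5 − (-100)·75 = 7225.
∂h/∂x = [(+0.18)·5 − (-0.21)·75] / 7225 = +0.002304
∂h/∂y = [(-55)·(-0.21) − (-100)·(+0.18)] / 7225 = +0.004090
Flow = −∇h = (-0.002304 east, -0.004090 north), which points southwest.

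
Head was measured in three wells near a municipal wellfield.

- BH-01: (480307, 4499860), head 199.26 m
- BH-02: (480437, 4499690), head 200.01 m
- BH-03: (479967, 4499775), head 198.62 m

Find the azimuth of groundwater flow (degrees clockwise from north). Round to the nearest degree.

With h = a·x + b·y + c and BH-01 as origin, the differences give:
  130·a + (-170)·b = +0.75
  (-340)·a + (-85)·b = -0.64
Eliminate b (×(-85) and ×(-170), subtract): -68850·a = -172.550 → a = ∂h/∂x = +0.002506
Back-substitute: b = ∂h/∂y = -0.002495.
Flow direction (−∇h) has components (-0.002506 E, +0.002495 N).
Azimuth = atan2(E, N) = atan2(-0.002506, +0.002495) = 314.9° ≈ 315°.

315°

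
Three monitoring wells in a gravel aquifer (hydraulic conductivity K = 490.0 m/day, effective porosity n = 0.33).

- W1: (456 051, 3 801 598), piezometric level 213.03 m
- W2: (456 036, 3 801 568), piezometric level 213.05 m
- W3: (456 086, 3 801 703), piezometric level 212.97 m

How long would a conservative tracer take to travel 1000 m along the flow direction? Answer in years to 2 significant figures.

Differences from W1: to W2 (Δx, Δy, Δh) = (-15, -30, +0.02); to W3 = (35, 105, -0.06).
Determinant of the coordinate differences = (-15)·105 − 35·(-30) = -525.
∂h/∂x = [(+0.02)·105 − (-0.06)·(-30)] / -525 = -0.0005714
∂h/∂y = [(-15)·(-0.06) − 35·(+0.02)] / -525 = -0.0003810
|∇h| = √(-0.0005714² + -0.0003810²) = 0.0006868
Seepage velocity v = K·i/n = 490.0 × 0.0006868 / 0.33 = 1.02 m/day.
t = 1000 / 1.02 = 980.4 days = 2.68 years.

2.7 years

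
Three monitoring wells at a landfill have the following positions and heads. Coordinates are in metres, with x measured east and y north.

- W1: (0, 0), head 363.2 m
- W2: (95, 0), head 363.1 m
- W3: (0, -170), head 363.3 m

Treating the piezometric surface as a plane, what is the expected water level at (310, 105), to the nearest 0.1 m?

362.8 m

∂h/∂x = (363.1 − 363.2) / (95 − 0) = -0.001053
∂h/∂y = (363.3 − 363.2) / (-170 − 0) = -0.0005882
h(310, 105) = 363.2 + (-0.001053)·(310) + (-0.0005882)·(105) = 363.2 -0.326 -0.062 = 362.812 m.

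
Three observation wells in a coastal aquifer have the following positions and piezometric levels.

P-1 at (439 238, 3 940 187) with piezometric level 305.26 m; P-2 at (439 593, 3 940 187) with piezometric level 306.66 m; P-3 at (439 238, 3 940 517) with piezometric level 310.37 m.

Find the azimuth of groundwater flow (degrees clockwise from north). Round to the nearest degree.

∂h/∂x = (306.66 − 305.26) / (439593 − 439238) = +0.003944
∂h/∂y = (310.37 − 305.26) / (3940517 − 3940187) = +0.01548
Flow direction (−∇h) has components (-0.003944 E, -0.01548 N).
Azimuth = atan2(E, N) = atan2(-0.003944, -0.01548) = 194.3° ≈ 194°.

194°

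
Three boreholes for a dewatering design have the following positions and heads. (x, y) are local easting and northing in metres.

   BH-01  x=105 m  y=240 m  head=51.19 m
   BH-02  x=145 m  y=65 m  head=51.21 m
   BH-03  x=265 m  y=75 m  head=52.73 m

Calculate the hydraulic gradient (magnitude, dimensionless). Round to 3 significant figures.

0.0127

Differences from BH-01: to BH-02 (Δx, Δy, Δh) = (40, -175, +0.02); to BH-03 = (160, -165, +1.54).
Determinant of the coordinate differences = 40·(-165) − 160·(-175) = 21400.
∂h/∂x = [(+0.02)·(-165) − (+1.54)·(-175)] / 21400 = +0.01244
∂h/∂y = [40·(+1.54) − 160·(+0.02)] / 21400 = +0.002729
|∇h| = √(0.01244² + 0.002729²) = 0.01274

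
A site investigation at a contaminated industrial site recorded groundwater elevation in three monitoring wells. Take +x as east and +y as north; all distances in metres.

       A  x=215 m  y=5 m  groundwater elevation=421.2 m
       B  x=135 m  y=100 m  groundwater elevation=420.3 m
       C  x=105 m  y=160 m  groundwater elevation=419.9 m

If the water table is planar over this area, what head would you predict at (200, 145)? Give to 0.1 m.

420.7 m

With h = a·x + b·y + c and A as origin, the differences give:
  (-80)·a + 95·b = -0.9
  (-110)·a + 155·b = -1.3
Eliminate b (×155 and ×95, subtract): -1950·a = -16.00 → a = ∂h/∂x = +0.008205
Back-substitute: b = ∂h/∂y = -0.002564.
h(200, 145) = 421.2 + (+0.008205)·(-15) + (-0.002564)·(140) = 421.2 -0.123 -0.359 = 420.718 m.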